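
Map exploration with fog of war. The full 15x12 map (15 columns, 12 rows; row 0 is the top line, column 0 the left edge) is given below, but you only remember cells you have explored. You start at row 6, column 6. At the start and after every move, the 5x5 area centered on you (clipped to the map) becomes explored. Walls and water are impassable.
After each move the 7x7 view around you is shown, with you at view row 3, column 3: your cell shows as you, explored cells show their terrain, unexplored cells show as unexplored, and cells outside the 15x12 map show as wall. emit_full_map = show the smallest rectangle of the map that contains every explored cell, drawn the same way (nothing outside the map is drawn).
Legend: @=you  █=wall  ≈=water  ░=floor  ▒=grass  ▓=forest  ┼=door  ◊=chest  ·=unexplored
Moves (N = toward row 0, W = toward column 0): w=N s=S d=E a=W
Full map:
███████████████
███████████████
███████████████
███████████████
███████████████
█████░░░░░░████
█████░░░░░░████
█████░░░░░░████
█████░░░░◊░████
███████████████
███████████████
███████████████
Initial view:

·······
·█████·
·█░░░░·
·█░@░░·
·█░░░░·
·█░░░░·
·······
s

·█████·
·█░░░░·
·█░░░░·
·█░@░░·
·█░░░░·
·█████·
·······

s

·█░░░░·
·█░░░░·
·█░░░░·
·█░@░░·
·█████·
·█████·
·······

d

█░░░░··
█░░░░░·
█░░░░░·
█░░@░◊·
██████·
██████·
·······

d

░░░░···
░░░░░░·
░░░░░░·
░░░@◊░·
██████·
██████·
·······

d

░░░····
░░░░░█·
░░░░░█·
░░░@░█·
██████·
██████·
·······

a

░░░░···
░░░░░░█
░░░░░░█
░░░@◊░█
███████
███████
·······

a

█░░░░··
█░░░░░░
█░░░░░░
█░░@░◊░
███████
███████
·······

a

·█░░░░·
·█░░░░░
·█░░░░░
·█░@░░◊
·██████
·██████
·······

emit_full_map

█████···
█░░░░···
█░░░░░░█
█░░░░░░█
█░@░░◊░█
████████
████████

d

█░░░░··
█░░░░░░
█░░░░░░
█░░@░◊░
███████
███████
·······

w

█████··
█░░░░░·
█░░░░░░
█░░@░░░
█░░░░◊░
███████
███████

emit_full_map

█████···
█░░░░░··
█░░░░░░█
█░░@░░░█
█░░░░◊░█
████████
████████


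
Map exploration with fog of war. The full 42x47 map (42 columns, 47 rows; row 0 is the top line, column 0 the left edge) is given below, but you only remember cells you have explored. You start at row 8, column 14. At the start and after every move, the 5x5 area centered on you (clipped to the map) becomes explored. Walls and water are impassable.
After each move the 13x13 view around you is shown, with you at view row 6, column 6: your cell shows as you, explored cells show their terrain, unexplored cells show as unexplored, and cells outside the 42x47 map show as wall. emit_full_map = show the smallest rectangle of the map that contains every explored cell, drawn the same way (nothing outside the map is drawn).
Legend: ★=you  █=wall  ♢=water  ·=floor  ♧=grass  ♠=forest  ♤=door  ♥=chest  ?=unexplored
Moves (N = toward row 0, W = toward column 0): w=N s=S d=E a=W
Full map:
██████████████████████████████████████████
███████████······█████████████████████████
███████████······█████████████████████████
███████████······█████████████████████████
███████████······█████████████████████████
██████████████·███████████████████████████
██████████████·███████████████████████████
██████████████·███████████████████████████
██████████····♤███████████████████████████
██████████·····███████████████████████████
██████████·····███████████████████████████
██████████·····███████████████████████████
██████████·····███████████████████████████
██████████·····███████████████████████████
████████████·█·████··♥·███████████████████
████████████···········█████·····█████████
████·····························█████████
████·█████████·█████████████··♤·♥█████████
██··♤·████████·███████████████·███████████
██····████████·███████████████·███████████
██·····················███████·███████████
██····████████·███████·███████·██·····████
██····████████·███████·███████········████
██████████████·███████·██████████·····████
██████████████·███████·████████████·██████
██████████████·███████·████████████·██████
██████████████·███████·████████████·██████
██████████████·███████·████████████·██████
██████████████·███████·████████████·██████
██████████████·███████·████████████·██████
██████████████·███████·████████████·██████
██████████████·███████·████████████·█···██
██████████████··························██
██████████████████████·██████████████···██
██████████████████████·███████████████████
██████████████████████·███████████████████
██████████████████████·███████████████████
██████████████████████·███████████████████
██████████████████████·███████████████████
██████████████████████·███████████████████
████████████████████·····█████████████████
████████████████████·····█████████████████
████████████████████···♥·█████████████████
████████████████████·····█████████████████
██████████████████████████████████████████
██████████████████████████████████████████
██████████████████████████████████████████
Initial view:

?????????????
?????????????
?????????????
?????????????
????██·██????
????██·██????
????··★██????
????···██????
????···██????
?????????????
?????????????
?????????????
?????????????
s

?????????????
?????????????
?????????????
????██·██????
????██·██????
????··♤██????
????··★██????
????···██????
????···██????
?????????????
?????????????
?????????????
?????????????

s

?????????????
?????????????
????██·██????
????██·██????
????··♤██????
????···██????
????··★██????
????···██????
????···██????
?????????????
?????????????
?????????????
?????????????

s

?????????????
????██·██????
????██·██????
????··♤██????
????···██????
????···██????
????··★██????
????···██????
????···██????
?????????????
?????????????
?????????????
?????????????

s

????██·██????
????██·██????
????··♤██????
????···██????
????···██????
????···██????
????··★██????
????···██????
????·█·██????
?????????????
?????????????
?????????????
?????????????

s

????██·██????
????··♤██????
????···██????
????···██????
????···██????
????···██????
????··★██????
????·█·██????
????·····????
?????????????
?????????????
?????????????
?????????????

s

????··♤██????
????···██????
????···██????
????···██????
????···██????
????···██????
????·█★██????
????·····????
????·····????
?????????????
?????????????
?????????????
?????????????

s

????···██????
????···██????
????···██????
????···██????
????···██????
????·█·██????
????··★··????
????·····????
????██·██????
?????????????
?????????????
?????????????
?????????????

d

???···██?????
???···██?????
???···██?????
???···██?????
???···███????
???·█·███????
???···★··????
???······????
???██·███????
?????????????
?????????????
?????????????
?????????????

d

??···██??????
??···██??????
??···██??????
??···██??????
??···████????
??·█·████????
??····★··????
??·······????
??██·████????
?????????????
?????????????
?????????????
?????????????

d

?···██???????
?···██???????
?···██???????
?···██???????
?···█████????
?·█·████·????
?·····★··????
?········????
?██·█████????
?????????????
?????????????
?????????????
?????????????

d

···██????????
···██????????
···██????????
···██????????
···██████????
·█·████··????
······★··????
·········????
██·██████????
?????????????
?????????????
?????????????
?????????????

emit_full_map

██·██????
██·██????
··♤██????
···██????
···██????
···██????
···██????
···██████
·█·████··
······★··
·········
██·██████

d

··██?????????
··██?????????
··██?????????
··██?????????
··███████????
█·████··♥????
······★··????
·········????
█·███████????
?????????????
?????????????
?????????????
?????????????

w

·♤██?????????
··██?????????
··██?????????
··██?????????
··███████????
··███████????
█·████★·♥????
·········????
·········????
█·███████????
?????????????
?????????????
?????????????

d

♤██??????????
·██??????????
·██??????????
·██??????????
·████████????
·████████????
·████·★♥·????
·········????
·········????
·███████?????
?????????????
?????????????
?????????????

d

██???????????
██???????????
██???????????
██???????????
█████████????
█████████????
████··★·█????
········█????
·········????
███████??????
?????????????
?????????????
?????????????

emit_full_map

██·██???????
██·██???????
··♤██???????
···██???????
···██???????
···██???????
···█████████
···█████████
·█·████··★·█
···········█
············
██·███████??

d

█????????????
█????????????
█????????????
█????????????
█████████????
█████████????
███··♥★██????
·······██????
·········????
██████???????
?????????????
?????????????
?????????????

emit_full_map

██·██????????
██·██????????
··♤██????????
···██????????
···██????????
···██????????
···██████████
···██████████
·█·████··♥★██
···········██
·············
██·███████???


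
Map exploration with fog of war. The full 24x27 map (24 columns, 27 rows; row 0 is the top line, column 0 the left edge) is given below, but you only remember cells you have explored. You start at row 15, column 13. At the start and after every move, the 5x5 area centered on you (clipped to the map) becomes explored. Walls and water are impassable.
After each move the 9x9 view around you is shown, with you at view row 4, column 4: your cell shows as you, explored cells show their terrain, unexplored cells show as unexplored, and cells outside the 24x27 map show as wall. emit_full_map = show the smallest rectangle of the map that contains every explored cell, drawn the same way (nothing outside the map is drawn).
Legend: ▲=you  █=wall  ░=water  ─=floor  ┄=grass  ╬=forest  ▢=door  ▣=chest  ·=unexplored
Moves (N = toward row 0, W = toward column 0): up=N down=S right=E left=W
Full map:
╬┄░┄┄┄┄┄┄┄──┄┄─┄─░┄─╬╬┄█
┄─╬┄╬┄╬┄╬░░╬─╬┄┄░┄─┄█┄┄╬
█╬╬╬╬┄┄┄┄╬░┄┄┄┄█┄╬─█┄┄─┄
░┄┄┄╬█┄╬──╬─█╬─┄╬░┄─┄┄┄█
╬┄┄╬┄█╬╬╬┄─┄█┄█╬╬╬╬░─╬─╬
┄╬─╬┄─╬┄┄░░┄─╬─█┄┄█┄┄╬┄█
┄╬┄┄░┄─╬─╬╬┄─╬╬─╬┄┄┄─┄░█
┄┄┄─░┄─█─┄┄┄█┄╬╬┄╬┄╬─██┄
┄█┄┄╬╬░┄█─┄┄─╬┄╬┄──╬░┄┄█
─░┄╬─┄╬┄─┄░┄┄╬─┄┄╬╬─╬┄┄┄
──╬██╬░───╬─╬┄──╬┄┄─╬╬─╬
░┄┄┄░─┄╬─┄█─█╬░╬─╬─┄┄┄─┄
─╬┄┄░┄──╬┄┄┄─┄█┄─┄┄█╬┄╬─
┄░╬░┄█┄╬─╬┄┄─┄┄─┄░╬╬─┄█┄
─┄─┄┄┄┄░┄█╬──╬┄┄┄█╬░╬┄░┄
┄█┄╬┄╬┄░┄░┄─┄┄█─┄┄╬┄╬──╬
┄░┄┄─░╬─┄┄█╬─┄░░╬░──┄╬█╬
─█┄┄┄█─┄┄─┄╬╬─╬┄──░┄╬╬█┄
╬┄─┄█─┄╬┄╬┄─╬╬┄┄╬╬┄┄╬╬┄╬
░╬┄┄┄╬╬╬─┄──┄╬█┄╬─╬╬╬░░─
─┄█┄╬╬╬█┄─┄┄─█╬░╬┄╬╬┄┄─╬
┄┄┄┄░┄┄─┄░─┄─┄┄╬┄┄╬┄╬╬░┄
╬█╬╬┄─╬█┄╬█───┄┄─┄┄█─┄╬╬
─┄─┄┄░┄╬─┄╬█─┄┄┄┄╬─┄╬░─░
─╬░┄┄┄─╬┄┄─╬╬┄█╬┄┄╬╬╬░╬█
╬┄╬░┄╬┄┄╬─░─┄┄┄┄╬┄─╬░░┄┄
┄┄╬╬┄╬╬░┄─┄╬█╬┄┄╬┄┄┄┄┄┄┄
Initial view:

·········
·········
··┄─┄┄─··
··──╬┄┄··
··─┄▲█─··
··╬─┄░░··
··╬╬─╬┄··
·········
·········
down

·········
··┄─┄┄─··
··──╬┄┄··
··─┄┄█─··
··╬─▲░░··
··╬╬─╬┄··
··─╬╬┄┄··
·········
·········

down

··┄─┄┄─··
··──╬┄┄··
··─┄┄█─··
··╬─┄░░··
··╬╬▲╬┄··
··─╬╬┄┄··
··─┄╬█┄··
·········
·········

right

·┄─┄┄─···
·──╬┄┄···
·─┄┄█─┄··
·╬─┄░░╬··
·╬╬─▲┄─··
·─╬╬┄┄╬··
·─┄╬█┄╬··
·········
·········

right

┄─┄┄─····
──╬┄┄····
─┄┄█─┄┄··
╬─┄░░╬░··
╬╬─╬▲──··
─╬╬┄┄╬╬··
─┄╬█┄╬─··
·········
·········

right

─┄┄─·····
─╬┄┄·····
┄┄█─┄┄╬··
─┄░░╬░─··
╬─╬┄▲─░··
╬╬┄┄╬╬┄··
┄╬█┄╬─╬··
·········
·········

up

·········
─┄┄─·····
─╬┄┄┄█╬··
┄┄█─┄┄╬··
─┄░░▲░─··
╬─╬┄──░··
╬╬┄┄╬╬┄··
┄╬█┄╬─╬··
·········

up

·········
·········
─┄┄─┄░╬··
─╬┄┄┄█╬··
┄┄█─▲┄╬··
─┄░░╬░─··
╬─╬┄──░··
╬╬┄┄╬╬┄··
┄╬█┄╬─╬··

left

·········
·········
┄─┄┄─┄░╬·
──╬┄┄┄█╬·
─┄┄█▲┄┄╬·
╬─┄░░╬░─·
╬╬─╬┄──░·
─╬╬┄┄╬╬┄·
─┄╬█┄╬─╬·

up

·········
·········
··┄█┄─┄··
┄─┄┄─┄░╬·
──╬┄▲┄█╬·
─┄┄█─┄┄╬·
╬─┄░░╬░─·
╬╬─╬┄──░·
─╬╬┄┄╬╬┄·

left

·········
·········
··─┄█┄─┄·
·┄─┄┄─┄░╬
·──╬▲┄┄█╬
·─┄┄█─┄┄╬
·╬─┄░░╬░─
·╬╬─╬┄──░
·─╬╬┄┄╬╬┄

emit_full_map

·─┄█┄─┄·
┄─┄┄─┄░╬
──╬▲┄┄█╬
─┄┄█─┄┄╬
╬─┄░░╬░─
╬╬─╬┄──░
─╬╬┄┄╬╬┄
─┄╬█┄╬─╬

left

·········
·········
··┄─┄█┄─┄
··┄─┄┄─┄░
··──▲┄┄┄█
··─┄┄█─┄┄
··╬─┄░░╬░
··╬╬─╬┄──
··─╬╬┄┄╬╬

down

·········
··┄─┄█┄─┄
··┄─┄┄─┄░
··──╬┄┄┄█
··─┄▲█─┄┄
··╬─┄░░╬░
··╬╬─╬┄──
··─╬╬┄┄╬╬
··─┄╬█┄╬─

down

··┄─┄█┄─┄
··┄─┄┄─┄░
··──╬┄┄┄█
··─┄┄█─┄┄
··╬─▲░░╬░
··╬╬─╬┄──
··─╬╬┄┄╬╬
··─┄╬█┄╬─
·········

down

··┄─┄┄─┄░
··──╬┄┄┄█
··─┄┄█─┄┄
··╬─┄░░╬░
··╬╬▲╬┄──
··─╬╬┄┄╬╬
··─┄╬█┄╬─
·········
·········

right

·┄─┄┄─┄░╬
·──╬┄┄┄█╬
·─┄┄█─┄┄╬
·╬─┄░░╬░─
·╬╬─▲┄──░
·─╬╬┄┄╬╬┄
·─┄╬█┄╬─╬
·········
·········

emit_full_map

┄─┄█┄─┄·
┄─┄┄─┄░╬
──╬┄┄┄█╬
─┄┄█─┄┄╬
╬─┄░░╬░─
╬╬─▲┄──░
─╬╬┄┄╬╬┄
─┄╬█┄╬─╬

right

┄─┄┄─┄░╬·
──╬┄┄┄█╬·
─┄┄█─┄┄╬·
╬─┄░░╬░─·
╬╬─╬▲──░·
─╬╬┄┄╬╬┄·
─┄╬█┄╬─╬·
·········
·········

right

─┄┄─┄░╬··
─╬┄┄┄█╬··
┄┄█─┄┄╬··
─┄░░╬░─··
╬─╬┄▲─░··
╬╬┄┄╬╬┄··
┄╬█┄╬─╬··
·········
·········

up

─┄█┄─┄···
─┄┄─┄░╬··
─╬┄┄┄█╬··
┄┄█─┄┄╬··
─┄░░▲░─··
╬─╬┄──░··
╬╬┄┄╬╬┄··
┄╬█┄╬─╬··
·········

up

·········
─┄█┄─┄···
─┄┄─┄░╬··
─╬┄┄┄█╬··
┄┄█─▲┄╬··
─┄░░╬░─··
╬─╬┄──░··
╬╬┄┄╬╬┄··
┄╬█┄╬─╬··

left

·········
┄─┄█┄─┄··
┄─┄┄─┄░╬·
──╬┄┄┄█╬·
─┄┄█▲┄┄╬·
╬─┄░░╬░─·
╬╬─╬┄──░·
─╬╬┄┄╬╬┄·
─┄╬█┄╬─╬·

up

·········
·········
┄─┄█┄─┄··
┄─┄┄─┄░╬·
──╬┄▲┄█╬·
─┄┄█─┄┄╬·
╬─┄░░╬░─·
╬╬─╬┄──░·
─╬╬┄┄╬╬┄·

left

·········
·········
·┄─┄█┄─┄·
·┄─┄┄─┄░╬
·──╬▲┄┄█╬
·─┄┄█─┄┄╬
·╬─┄░░╬░─
·╬╬─╬┄──░
·─╬╬┄┄╬╬┄

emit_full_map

┄─┄█┄─┄·
┄─┄┄─┄░╬
──╬▲┄┄█╬
─┄┄█─┄┄╬
╬─┄░░╬░─
╬╬─╬┄──░
─╬╬┄┄╬╬┄
─┄╬█┄╬─╬


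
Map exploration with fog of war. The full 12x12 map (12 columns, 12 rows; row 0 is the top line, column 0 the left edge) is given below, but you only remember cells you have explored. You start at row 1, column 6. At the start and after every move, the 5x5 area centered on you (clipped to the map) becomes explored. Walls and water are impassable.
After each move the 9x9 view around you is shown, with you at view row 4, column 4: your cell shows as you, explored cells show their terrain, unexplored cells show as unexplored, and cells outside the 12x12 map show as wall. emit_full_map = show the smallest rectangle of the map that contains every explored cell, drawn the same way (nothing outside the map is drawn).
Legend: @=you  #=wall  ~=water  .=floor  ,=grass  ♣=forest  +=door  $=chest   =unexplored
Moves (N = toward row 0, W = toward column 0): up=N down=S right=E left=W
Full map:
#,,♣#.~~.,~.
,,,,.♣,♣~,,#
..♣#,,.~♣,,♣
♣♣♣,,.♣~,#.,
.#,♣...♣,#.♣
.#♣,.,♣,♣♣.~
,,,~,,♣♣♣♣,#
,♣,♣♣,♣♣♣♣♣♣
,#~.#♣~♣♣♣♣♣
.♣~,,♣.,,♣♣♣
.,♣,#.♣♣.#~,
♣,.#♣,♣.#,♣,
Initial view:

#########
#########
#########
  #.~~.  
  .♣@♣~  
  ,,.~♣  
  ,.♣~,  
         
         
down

#########
#########
  #.~~.  
  .♣,♣~  
  ,,@~♣  
  ,.♣~,  
  ...♣,  
         
         

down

#########
  #.~~.  
  .♣,♣~  
  ,,.~♣  
  ,.@~,  
  ...♣,  
  .,♣,♣  
         
         

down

  #.~~.  
  .♣,♣~  
  ,,.~♣  
  ,.♣~,  
  ..@♣,  
  .,♣,♣  
  ,,♣♣♣  
         
         

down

  .♣,♣~  
  ,,.~♣  
  ,.♣~,  
  ...♣,  
  .,@,♣  
  ,,♣♣♣  
  ♣,♣♣♣  
         
         

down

  ,,.~♣  
  ,.♣~,  
  ...♣,  
  .,♣,♣  
  ,,@♣♣  
  ♣,♣♣♣  
  #♣~♣♣  
         
         

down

  ,.♣~,  
  ...♣,  
  .,♣,♣  
  ,,♣♣♣  
  ♣,@♣♣  
  #♣~♣♣  
  ,♣.,,  
         
         

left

   ,.♣~, 
   ...♣, 
  ,.,♣,♣ 
  ~,,♣♣♣ 
  ♣♣@♣♣♣ 
  .#♣~♣♣ 
  ,,♣.,, 
         
         

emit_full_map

 #.~~.
 .♣,♣~
 ,,.~♣
 ,.♣~,
 ...♣,
,.,♣,♣
~,,♣♣♣
♣♣@♣♣♣
.#♣~♣♣
,,♣.,,

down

   ...♣, 
  ,.,♣,♣ 
  ~,,♣♣♣ 
  ♣♣,♣♣♣ 
  .#@~♣♣ 
  ,,♣.,, 
  ,#.♣♣  
         
#########

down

  ,.,♣,♣ 
  ~,,♣♣♣ 
  ♣♣,♣♣♣ 
  .#♣~♣♣ 
  ,,@.,, 
  ,#.♣♣  
  #♣,♣.  
#########
#########

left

   ,.,♣,♣
   ~,,♣♣♣
  ,♣♣,♣♣♣
  ~.#♣~♣♣
  ~,@♣.,,
  ♣,#.♣♣ 
  .#♣,♣. 
#########
#########

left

#   ,.,♣,
#   ~,,♣♣
# ♣,♣♣,♣♣
# #~.#♣~♣
# ♣~@,♣.,
# ,♣,#.♣♣
# ,.#♣,♣.
#########
#########

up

#    ...♣
#   ,.,♣,
# ,,~,,♣♣
# ♣,♣♣,♣♣
# #~@#♣~♣
# ♣~,,♣.,
# ,♣,#.♣♣
# ,.#♣,♣.
#########

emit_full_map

   #.~~.
   .♣,♣~
   ,,.~♣
   ,.♣~,
   ...♣,
  ,.,♣,♣
,,~,,♣♣♣
♣,♣♣,♣♣♣
#~@#♣~♣♣
♣~,,♣.,,
,♣,#.♣♣ 
,.#♣,♣. 

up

#    ,.♣~
#    ...♣
# #♣,.,♣,
# ,,~,,♣♣
# ♣,@♣,♣♣
# #~.#♣~♣
# ♣~,,♣.,
# ,♣,#.♣♣
# ,.#♣,♣.

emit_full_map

   #.~~.
   .♣,♣~
   ,,.~♣
   ,.♣~,
   ...♣,
#♣,.,♣,♣
,,~,,♣♣♣
♣,@♣,♣♣♣
#~.#♣~♣♣
♣~,,♣.,,
,♣,#.♣♣ 
,.#♣,♣. 


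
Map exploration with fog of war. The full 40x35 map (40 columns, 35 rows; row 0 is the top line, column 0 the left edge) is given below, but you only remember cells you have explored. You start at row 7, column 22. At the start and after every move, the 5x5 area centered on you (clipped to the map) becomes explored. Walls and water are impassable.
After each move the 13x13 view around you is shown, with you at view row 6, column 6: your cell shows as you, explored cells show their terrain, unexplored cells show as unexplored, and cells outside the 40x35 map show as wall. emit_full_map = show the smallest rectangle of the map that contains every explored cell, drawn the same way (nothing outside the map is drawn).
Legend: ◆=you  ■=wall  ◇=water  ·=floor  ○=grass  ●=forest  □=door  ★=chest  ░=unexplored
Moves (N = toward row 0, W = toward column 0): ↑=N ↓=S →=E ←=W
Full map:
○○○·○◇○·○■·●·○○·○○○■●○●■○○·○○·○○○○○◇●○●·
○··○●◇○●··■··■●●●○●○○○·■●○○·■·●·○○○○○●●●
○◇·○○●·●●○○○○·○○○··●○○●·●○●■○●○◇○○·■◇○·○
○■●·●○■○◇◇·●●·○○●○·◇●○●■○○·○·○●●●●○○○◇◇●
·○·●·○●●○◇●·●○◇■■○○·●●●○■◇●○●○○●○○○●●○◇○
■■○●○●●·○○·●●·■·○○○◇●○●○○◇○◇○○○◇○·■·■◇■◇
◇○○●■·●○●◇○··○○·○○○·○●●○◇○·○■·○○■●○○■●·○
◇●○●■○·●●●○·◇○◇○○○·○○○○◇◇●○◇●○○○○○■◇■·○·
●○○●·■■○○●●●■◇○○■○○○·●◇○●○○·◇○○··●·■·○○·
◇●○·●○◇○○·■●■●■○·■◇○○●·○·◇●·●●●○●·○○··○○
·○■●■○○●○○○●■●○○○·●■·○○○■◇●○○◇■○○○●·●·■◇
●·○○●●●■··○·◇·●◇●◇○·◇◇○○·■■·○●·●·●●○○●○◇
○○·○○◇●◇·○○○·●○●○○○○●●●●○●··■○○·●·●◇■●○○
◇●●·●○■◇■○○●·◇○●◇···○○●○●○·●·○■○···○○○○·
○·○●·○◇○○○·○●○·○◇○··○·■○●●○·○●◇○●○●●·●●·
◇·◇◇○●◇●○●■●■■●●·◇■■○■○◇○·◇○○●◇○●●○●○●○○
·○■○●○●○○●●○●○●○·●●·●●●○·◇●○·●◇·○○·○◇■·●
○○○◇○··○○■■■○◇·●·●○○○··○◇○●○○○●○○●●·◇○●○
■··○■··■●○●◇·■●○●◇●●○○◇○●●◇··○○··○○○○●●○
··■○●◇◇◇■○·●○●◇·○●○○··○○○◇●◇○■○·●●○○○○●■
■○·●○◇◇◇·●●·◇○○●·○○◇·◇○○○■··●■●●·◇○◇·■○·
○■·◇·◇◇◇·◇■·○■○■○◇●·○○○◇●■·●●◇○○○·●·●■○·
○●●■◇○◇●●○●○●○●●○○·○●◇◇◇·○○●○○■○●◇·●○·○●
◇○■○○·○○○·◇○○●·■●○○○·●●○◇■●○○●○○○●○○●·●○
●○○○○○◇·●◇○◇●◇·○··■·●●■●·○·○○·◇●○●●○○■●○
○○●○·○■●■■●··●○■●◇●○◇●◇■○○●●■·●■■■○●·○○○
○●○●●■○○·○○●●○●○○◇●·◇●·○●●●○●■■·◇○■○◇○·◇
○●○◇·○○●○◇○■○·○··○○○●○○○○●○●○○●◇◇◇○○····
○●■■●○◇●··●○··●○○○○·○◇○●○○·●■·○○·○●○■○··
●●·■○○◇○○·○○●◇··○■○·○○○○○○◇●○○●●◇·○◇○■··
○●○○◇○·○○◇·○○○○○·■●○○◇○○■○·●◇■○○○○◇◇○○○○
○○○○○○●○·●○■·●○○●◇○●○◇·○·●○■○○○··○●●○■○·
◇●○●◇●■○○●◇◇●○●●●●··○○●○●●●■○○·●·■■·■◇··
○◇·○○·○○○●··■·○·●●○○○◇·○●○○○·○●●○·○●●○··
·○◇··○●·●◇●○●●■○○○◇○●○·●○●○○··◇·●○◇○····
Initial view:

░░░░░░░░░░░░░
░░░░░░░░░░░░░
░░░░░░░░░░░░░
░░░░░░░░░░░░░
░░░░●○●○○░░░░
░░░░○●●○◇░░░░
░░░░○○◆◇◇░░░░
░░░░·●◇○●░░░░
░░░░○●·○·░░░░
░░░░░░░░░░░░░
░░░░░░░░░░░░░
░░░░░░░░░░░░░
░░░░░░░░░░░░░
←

░░░░░░░░░░░░░
░░░░░░░░░░░░░
░░░░░░░░░░░░░
░░░░░░░░░░░░░
░░░░◇●○●○○░░░
░░░░·○●●○◇░░░
░░░░○○◆○◇◇░░░
░░░░○·●◇○●░░░
░░░░○○●·○·░░░
░░░░░░░░░░░░░
░░░░░░░░░░░░░
░░░░░░░░░░░░░
░░░░░░░░░░░░░

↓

░░░░░░░░░░░░░
░░░░░░░░░░░░░
░░░░░░░░░░░░░
░░░░◇●○●○○░░░
░░░░·○●●○◇░░░
░░░░○○○○◇◇░░░
░░░░○·◆◇○●░░░
░░░░○○●·○·░░░
░░░░■·○○○░░░░
░░░░░░░░░░░░░
░░░░░░░░░░░░░
░░░░░░░░░░░░░
░░░░░░░░░░░░░

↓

░░░░░░░░░░░░░
░░░░░░░░░░░░░
░░░░◇●○●○○░░░
░░░░·○●●○◇░░░
░░░░○○○○◇◇░░░
░░░░○·●◇○●░░░
░░░░○○◆·○·░░░
░░░░■·○○○░░░░
░░░░·◇◇○○░░░░
░░░░░░░░░░░░░
░░░░░░░░░░░░░
░░░░░░░░░░░░░
░░░░░░░░░░░░░

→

░░░░░░░░░░░░░
░░░░░░░░░░░░░
░░░◇●○●○○░░░░
░░░·○●●○◇░░░░
░░░○○○○◇◇░░░░
░░░○·●◇○●░░░░
░░░○○●◆○·░░░░
░░░■·○○○■░░░░
░░░·◇◇○○·░░░░
░░░░░░░░░░░░░
░░░░░░░░░░░░░
░░░░░░░░░░░░░
░░░░░░░░░░░░░

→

░░░░░░░░░░░░░
░░░░░░░░░░░░░
░░◇●○●○○░░░░░
░░·○●●○◇░░░░░
░░○○○○◇◇●░░░░
░░○·●◇○●○░░░░
░░○○●·◆·◇░░░░
░░■·○○○■◇░░░░
░░·◇◇○○·■░░░░
░░░░░░░░░░░░░
░░░░░░░░░░░░░
░░░░░░░░░░░░░
░░░░░░░░░░░░░

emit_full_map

◇●○●○○░
·○●●○◇░
○○○○◇◇●
○·●◇○●○
○○●·◆·◇
■·○○○■◇
·◇◇○○·■

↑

░░░░░░░░░░░░░
░░░░░░░░░░░░░
░░░░░░░░░░░░░
░░◇●○●○○░░░░░
░░·○●●○◇○░░░░
░░○○○○◇◇●░░░░
░░○·●◇◆●○░░░░
░░○○●·○·◇░░░░
░░■·○○○■◇░░░░
░░·◇◇○○·■░░░░
░░░░░░░░░░░░░
░░░░░░░░░░░░░
░░░░░░░░░░░░░

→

░░░░░░░░░░░░░
░░░░░░░░░░░░░
░░░░░░░░░░░░░
░◇●○●○○░░░░░░
░·○●●○◇○·░░░░
░○○○○◇◇●○░░░░
░○·●◇○◆○○░░░░
░○○●·○·◇●░░░░
░■·○○○■◇●░░░░
░·◇◇○○·■░░░░░
░░░░░░░░░░░░░
░░░░░░░░░░░░░
░░░░░░░░░░░░░

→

░░░░░░░░░░░░░
░░░░░░░░░░░░░
░░░░░░░░░░░░░
◇●○●○○░░░░░░░
·○●●○◇○·○░░░░
○○○○◇◇●○◇░░░░
○·●◇○●◆○·░░░░
○○●·○·◇●·░░░░
■·○○○■◇●○░░░░
·◇◇○○·■░░░░░░
░░░░░░░░░░░░░
░░░░░░░░░░░░░
░░░░░░░░░░░░░

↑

░░░░░░░░░░░░░
░░░░░░░░░░░░░
░░░░░░░░░░░░░
░░░░░░░░░░░░░
◇●○●○○◇○◇░░░░
·○●●○◇○·○░░░░
○○○○◇◇◆○◇░░░░
○·●◇○●○○·░░░░
○○●·○·◇●·░░░░
■·○○○■◇●○░░░░
·◇◇○○·■░░░░░░
░░░░░░░░░░░░░
░░░░░░░░░░░░░

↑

░░░░░░░░░░░░░
░░░░░░░░░░░░░
░░░░░░░░░░░░░
░░░░░░░░░░░░░
░░░░○■◇●○░░░░
◇●○●○○◇○◇░░░░
·○●●○◇◆·○░░░░
○○○○◇◇●○◇░░░░
○·●◇○●○○·░░░░
○○●·○·◇●·░░░░
■·○○○■◇●○░░░░
·◇◇○○·■░░░░░░
░░░░░░░░░░░░░

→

░░░░░░░░░░░░░
░░░░░░░░░░░░░
░░░░░░░░░░░░░
░░░░░░░░░░░░░
░░░○■◇●○●░░░░
●○●○○◇○◇○░░░░
○●●○◇○◆○■░░░░
○○○◇◇●○◇●░░░░
·●◇○●○○·◇░░░░
○●·○·◇●·░░░░░
·○○○■◇●○░░░░░
◇◇○○·■░░░░░░░
░░░░░░░░░░░░░

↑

■■■■■■■■■■■■■
░░░░░░░░░░░░░
░░░░░░░░░░░░░
░░░░░░░░░░░░░
░░░░○○·○·░░░░
░░░○■◇●○●░░░░
●○●○○◇◆◇○░░░░
○●●○◇○·○■░░░░
○○○◇◇●○◇●░░░░
·●◇○●○○·◇░░░░
○●·○·◇●·░░░░░
·○○○■◇●○░░░░░
◇◇○○·■░░░░░░░

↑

■■■■■■■■■■■■■
■■■■■■■■■■■■■
░░░░░░░░░░░░░
░░░░░░░░░░░░░
░░░░●○●■○░░░░
░░░░○○·○·░░░░
░░░○■◇◆○●░░░░
●○●○○◇○◇○░░░░
○●●○◇○·○■░░░░
○○○◇◇●○◇●░░░░
·●◇○●○○·◇░░░░
○●·○·◇●·░░░░░
·○○○■◇●○░░░░░

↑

■■■■■■■■■■■■■
■■■■■■■■■■■■■
■■■■■■■■■■■■■
░░░░░░░░░░░░░
░░░░●○○·■░░░░
░░░░●○●■○░░░░
░░░░○○◆○·░░░░
░░░○■◇●○●░░░░
●○●○○◇○◇○░░░░
○●●○◇○·○■░░░░
○○○◇◇●○◇●░░░░
·●◇○●○○·◇░░░░
○●·○·◇●·░░░░░

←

■■■■■■■■■■■■■
■■■■■■■■■■■■■
■■■■■■■■■■■■■
░░░░░░░░░░░░░
░░░░■●○○·■░░░
░░░░·●○●■○░░░
░░░░■○◆·○·░░░
░░░░○■◇●○●░░░
◇●○●○○◇○◇○░░░
·○●●○◇○·○■░░░
○○○○◇◇●○◇●░░░
○·●◇○●○○·◇░░░
○○●·○·◇●·░░░░

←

■■■■■■■■■■■■■
■■■■■■■■■■■■■
■■■■■■■■■■■■■
░░░░░░░░░░░░░
░░░░·■●○○·■░░
░░░░●·●○●■○░░
░░░░●■◆○·○·░░
░░░░●○■◇●○●░░
░◇●○●○○◇○◇○░░
░·○●●○◇○·○■░░
░○○○○◇◇●○◇●░░
░○·●◇○●○○·◇░░
░○○●·○·◇●·░░░

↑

■■■■■■■■■■■■■
■■■■■■■■■■■■■
■■■■■■■■■■■■■
■■■■■■■■■■■■■
░░░░●■○○·░░░░
░░░░·■●○○·■░░
░░░░●·◆○●■○░░
░░░░●■○○·○·░░
░░░░●○■◇●○●░░
░◇●○●○○◇○◇○░░
░·○●●○◇○·○■░░
░○○○○◇◇●○◇●░░
░○·●◇○●○○·◇░░

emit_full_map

░░░●■○○·░░
░░░·■●○○·■
░░░●·◆○●■○
░░░●■○○·○·
░░░●○■◇●○●
◇●○●○○◇○◇○
·○●●○◇○·○■
○○○○◇◇●○◇●
○·●◇○●○○·◇
○○●·○·◇●·░
■·○○○■◇●○░
·◇◇○○·■░░░

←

■■■■■■■■■■■■■
■■■■■■■■■■■■■
■■■■■■■■■■■■■
■■■■■■■■■■■■■
░░░░○●■○○·░░░
░░░░○·■●○○·■░
░░░░○●◆●○●■○░
░░░░○●■○○·○·░
░░░░●●○■◇●○●░
░░◇●○●○○◇○◇○░
░░·○●●○◇○·○■░
░░○○○○◇◇●○◇●░
░░○·●◇○●○○·◇░

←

■■■■■■■■■■■■■
■■■■■■■■■■■■■
■■■■■■■■■■■■■
■■■■■■■■■■■■■
░░░░●○●■○○·░░
░░░░○○·■●○○·■
░░░░○○◆·●○●■○
░░░░●○●■○○·○·
░░░░●●●○■◇●○●
░░░◇●○●○○◇○◇○
░░░·○●●○◇○·○■
░░░○○○○◇◇●○◇●
░░░○·●◇○●○○·◇

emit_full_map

░●○●■○○·░░
░○○·■●○○·■
░○○◆·●○●■○
░●○●■○○·○·
░●●●○■◇●○●
◇●○●○○◇○◇○
·○●●○◇○·○■
○○○○◇◇●○◇●
○·●◇○●○○·◇
○○●·○·◇●·░
■·○○○■◇●○░
·◇◇○○·■░░░
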